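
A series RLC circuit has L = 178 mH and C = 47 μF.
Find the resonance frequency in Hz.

Step 1 — Resonance condition Im(Z)=0 gives ω₀ = 1/√(LC).
Step 2 — ω₀ = 1/√(0.178·4.7e-05) = 345.7 rad/s.
Step 3 — f₀ = ω₀/(2π) = 55.03 Hz.

f₀ = 55.03 Hz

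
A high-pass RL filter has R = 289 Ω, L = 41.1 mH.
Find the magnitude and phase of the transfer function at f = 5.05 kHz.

Step 1 — Angular frequency: ω = 2π·5050 = 3.173e+04 rad/s.
Step 2 — Transfer function: H(jω) = jωL/(R + jωL).
Step 3 — Numerator jωL = j·1304; denominator R + jωL = 289 + j1304.
Step 4 — H = 0.9532 + j0.2112.
Step 5 — Magnitude: |H| = 0.9763 (-0.2 dB); phase: φ = 12.5°.

|H| = 0.9763 (-0.2 dB), φ = 12.5°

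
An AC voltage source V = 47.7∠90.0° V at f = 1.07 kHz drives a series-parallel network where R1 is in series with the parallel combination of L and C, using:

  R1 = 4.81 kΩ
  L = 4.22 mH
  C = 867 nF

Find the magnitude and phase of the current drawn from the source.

Step 1 — Angular frequency: ω = 2π·f = 2π·1070 = 6723 rad/s.
Step 2 — Component impedances:
  R1: Z = R = 4810 Ω
  L: Z = jωL = j·6723·0.00422 = 0 + j28.37 Ω
  C: Z = 1/(jωC) = -j/(ω·C) = 0 - j171.6 Ω
Step 3 — Parallel branch: L || C = 1/(1/L + 1/C) = 0 + j33.99 Ω.
Step 4 — Series with R1: Z_total = R1 + (L || C) = 4810 + j33.99 Ω = 4810∠0.4° Ω.
Step 5 — Source phasor: V = 47.7∠90.0° V = 0 + j47.7 V.
Step 6 — Ohm's law: I = V / Z_total = (0 + j47.7) / (4810 + j33.99) = 7.008e-05 + j0.009916 A.
Step 7 — Convert to polar: |I| = 0.009917 A, ∠I = 89.6°.

I = 0.009917∠89.6° A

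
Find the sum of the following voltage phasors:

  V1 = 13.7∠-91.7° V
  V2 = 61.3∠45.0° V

Step 1 — Convert each phasor to rectangular form:
  V1 = 13.7·(cos(-91.7°) + j·sin(-91.7°)) = -0.4064 - j13.69 V
  V2 = 61.3·(cos(45.0°) + j·sin(45.0°)) = 43.35 + j43.35 V
Step 2 — Sum components: V_total = 42.94 + j29.65 V.
Step 3 — Convert to polar: |V_total| = 52.18 V, ∠V_total = 34.6°.

V_total = 52.18∠34.6° V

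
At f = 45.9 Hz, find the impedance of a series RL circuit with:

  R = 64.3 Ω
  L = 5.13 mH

Step 1 — Angular frequency: ω = 2π·f = 2π·45.9 = 288.4 rad/s.
Step 2 — Component impedances:
  R: Z = R = 64.3 Ω
  L: Z = jωL = j·288.4·0.00513 = 0 + j1.479 Ω
Step 3 — Series combination: Z_total = R + L = 64.3 + j1.479 Ω = 64.32∠1.3° Ω.

Z = 64.3 + j1.479 Ω = 64.32∠1.3° Ω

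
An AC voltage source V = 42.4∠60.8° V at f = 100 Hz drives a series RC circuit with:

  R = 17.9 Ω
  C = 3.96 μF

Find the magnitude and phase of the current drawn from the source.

Step 1 — Angular frequency: ω = 2π·f = 2π·100 = 628.3 rad/s.
Step 2 — Component impedances:
  R: Z = R = 17.9 Ω
  C: Z = 1/(jωC) = -j/(ω·C) = 0 - j401.9 Ω
Step 3 — Series combination: Z_total = R + C = 17.9 - j401.9 Ω = 402.3∠-87.4° Ω.
Step 4 — Source phasor: V = 42.4∠60.8° V = 20.69 + j37.01 V.
Step 5 — Ohm's law: I = V / Z_total = (20.69 + j37.01) / (17.9 - j401.9) = -0.08962 + j0.05546 A.
Step 6 — Convert to polar: |I| = 0.1054 A, ∠I = 148.2°.

I = 0.1054∠148.2° A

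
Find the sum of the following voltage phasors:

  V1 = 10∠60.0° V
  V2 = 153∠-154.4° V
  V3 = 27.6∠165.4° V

Step 1 — Convert each phasor to rectangular form:
  V1 = 10·(cos(60.0°) + j·sin(60.0°)) = 5 + j8.66 V
  V2 = 153·(cos(-154.4°) + j·sin(-154.4°)) = -138 - j66.11 V
  V3 = 27.6·(cos(165.4°) + j·sin(165.4°)) = -26.71 + j6.957 V
Step 2 — Sum components: V_total = -159.7 - j50.49 V.
Step 3 — Convert to polar: |V_total| = 167.5 V, ∠V_total = -162.5°.

V_total = 167.5∠-162.5° V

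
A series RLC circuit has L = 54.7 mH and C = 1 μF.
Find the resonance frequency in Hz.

Step 1 — Resonance condition Im(Z)=0 gives ω₀ = 1/√(LC).
Step 2 — ω₀ = 1/√(0.0547·1e-06) = 4276 rad/s.
Step 3 — f₀ = ω₀/(2π) = 680.5 Hz.

f₀ = 680.5 Hz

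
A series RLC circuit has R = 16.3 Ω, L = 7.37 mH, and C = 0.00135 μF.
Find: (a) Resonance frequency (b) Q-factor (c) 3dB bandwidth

Step 1 — Resonance condition Im(Z)=0 gives ω₀ = 1/√(LC).
Step 2 — ω₀ = 1/√(0.00737·1.35e-09) = 3.17e+05 rad/s.
Step 3 — f₀ = ω₀/(2π) = 5.046e+04 Hz.
Step 4 — Series Q: Q = ω₀L/R = 3.17e+05·0.00737/16.3 = 143.3.
Step 5 — 3dB bandwidth: Δω = ω₀/Q = 2212 rad/s; BW = Δω/(2π) = 352 Hz.

(a) f₀ = 5.046e+04 Hz  (b) Q = 143.3  (c) BW = 352 Hz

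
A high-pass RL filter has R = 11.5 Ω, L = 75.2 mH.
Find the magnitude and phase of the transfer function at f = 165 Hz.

Step 1 — Angular frequency: ω = 2π·165 = 1037 rad/s.
Step 2 — Transfer function: H(jω) = jωL/(R + jωL).
Step 3 — Numerator jωL = j·77.96; denominator R + jωL = 11.5 + j77.96.
Step 4 — H = 0.9787 + j0.1444.
Step 5 — Magnitude: |H| = 0.9893 (-0.1 dB); phase: φ = 8.4°.

|H| = 0.9893 (-0.1 dB), φ = 8.4°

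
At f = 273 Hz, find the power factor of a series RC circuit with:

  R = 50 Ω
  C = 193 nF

Step 1 — Angular frequency: ω = 2π·f = 2π·273 = 1715 rad/s.
Step 2 — Component impedances:
  R: Z = R = 50 Ω
  C: Z = 1/(jωC) = -j/(ω·C) = 0 - j3021 Ω
Step 3 — Series combination: Z_total = R + C = 50 - j3021 Ω = 3021∠-89.1° Ω.
Step 4 — Power factor: PF = cos(φ) = Re(Z)/|Z| = 50/3021 = 0.01655.
Step 5 — Type: Im(Z) = -3021 ⇒ leading (phase φ = -89.1°).

PF = 0.01655 (leading, φ = -89.1°)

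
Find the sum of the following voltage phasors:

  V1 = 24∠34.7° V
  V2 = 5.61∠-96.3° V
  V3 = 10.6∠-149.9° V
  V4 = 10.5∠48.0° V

Step 1 — Convert each phasor to rectangular form:
  V1 = 24·(cos(34.7°) + j·sin(34.7°)) = 19.73 + j13.66 V
  V2 = 5.61·(cos(-96.3°) + j·sin(-96.3°)) = -0.6156 - j5.576 V
  V3 = 10.6·(cos(-149.9°) + j·sin(-149.9°)) = -9.171 - j5.316 V
  V4 = 10.5·(cos(48.0°) + j·sin(48.0°)) = 7.026 + j7.803 V
Step 2 — Sum components: V_total = 16.97 + j10.57 V.
Step 3 — Convert to polar: |V_total| = 20 V, ∠V_total = 31.9°.

V_total = 20∠31.9° V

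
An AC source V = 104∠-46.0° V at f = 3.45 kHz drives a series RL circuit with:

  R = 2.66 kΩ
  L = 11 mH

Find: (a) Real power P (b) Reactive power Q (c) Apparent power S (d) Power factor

Step 1 — Angular frequency: ω = 2π·f = 2π·3450 = 2.168e+04 rad/s.
Step 2 — Component impedances:
  R: Z = R = 2660 Ω
  L: Z = jωL = j·2.168e+04·0.011 = 0 + j238.4 Ω
Step 3 — Series combination: Z_total = R + L = 2660 + j238.4 Ω = 2671∠5.1° Ω.
Step 4 — Source phasor: V = 104∠-46.0° V = 72.24 - j74.81 V.
Step 5 — Current: I = V / Z = 0.02444 - j0.03032 A = 0.03894∠-51.1° A.
Step 6 — Complex power: S = V·I* = 4.034 + j0.3616 VA.
Step 7 — Real power: P = Re(S) = 4.034 W.
Step 8 — Reactive power: Q = Im(S) = 0.3616 VAR.
Step 9 — Apparent power: |S| = 4.05 VA.
Step 10 — Power factor: PF = P/|S| = 0.996 (lagging).

(a) P = 4.034 W  (b) Q = 0.3616 VAR  (c) S = 4.05 VA  (d) PF = 0.996 (lagging)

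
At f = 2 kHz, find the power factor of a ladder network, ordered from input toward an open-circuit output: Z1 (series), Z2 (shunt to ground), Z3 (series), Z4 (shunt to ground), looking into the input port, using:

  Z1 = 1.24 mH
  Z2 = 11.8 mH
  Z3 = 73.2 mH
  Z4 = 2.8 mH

Step 1 — Angular frequency: ω = 2π·f = 2π·2000 = 1.257e+04 rad/s.
Step 2 — Component impedances:
  Z1: Z = jωL = j·1.257e+04·0.00124 = 0 + j15.58 Ω
  Z2: Z = jωL = j·1.257e+04·0.0118 = 0 + j148.3 Ω
  Z3: Z = jωL = j·1.257e+04·0.0732 = 0 + j919.9 Ω
  Z4: Z = jωL = j·1.257e+04·0.0028 = 0 + j35.19 Ω
Step 3 — Ladder network (open output): work backward from the far end, alternating series and parallel combinations. Z_in = 0 + j143.9 Ω = 143.9∠90.0° Ω.
Step 4 — Power factor: PF = cos(φ) = Re(Z)/|Z| = 0/143.9 = 0.
Step 5 — Type: Im(Z) = 143.9 ⇒ lagging (phase φ = 90.0°).

PF = 0 (lagging, φ = 90.0°)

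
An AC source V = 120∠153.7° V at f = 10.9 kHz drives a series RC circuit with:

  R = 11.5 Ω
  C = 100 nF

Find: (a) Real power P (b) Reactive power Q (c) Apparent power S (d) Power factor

Step 1 — Angular frequency: ω = 2π·f = 2π·1.09e+04 = 6.849e+04 rad/s.
Step 2 — Component impedances:
  R: Z = R = 11.5 Ω
  C: Z = 1/(jωC) = -j/(ω·C) = 0 - j146 Ω
Step 3 — Series combination: Z_total = R + C = 11.5 - j146 Ω = 146.5∠-85.5° Ω.
Step 4 — Source phasor: V = 120∠153.7° V = -107.6 + j53.17 V.
Step 5 — Current: I = V / Z = -0.4196 - j0.7037 A = 0.8193∠-120.8° A.
Step 6 — Complex power: S = V·I* = 7.719 - j98.01 VA.
Step 7 — Real power: P = Re(S) = 7.719 W.
Step 8 — Reactive power: Q = Im(S) = -98.01 VAR.
Step 9 — Apparent power: |S| = 98.32 VA.
Step 10 — Power factor: PF = P/|S| = 0.07852 (leading).

(a) P = 7.719 W  (b) Q = -98.01 VAR  (c) S = 98.32 VA  (d) PF = 0.07852 (leading)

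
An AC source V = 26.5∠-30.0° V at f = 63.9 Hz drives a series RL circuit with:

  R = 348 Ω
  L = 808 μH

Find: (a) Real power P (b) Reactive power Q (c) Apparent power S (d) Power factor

Step 1 — Angular frequency: ω = 2π·f = 2π·63.9 = 401.5 rad/s.
Step 2 — Component impedances:
  R: Z = R = 348 Ω
  L: Z = jωL = j·401.5·0.000808 = 0 + j0.3244 Ω
Step 3 — Series combination: Z_total = R + L = 348 + j0.3244 Ω = 348∠0.1° Ω.
Step 4 — Source phasor: V = 26.5∠-30.0° V = 22.95 - j13.25 V.
Step 5 — Current: I = V / Z = 0.06591 - j0.03814 A = 0.07615∠-30.1° A.
Step 6 — Complex power: S = V·I* = 2.018 + j0.001881 VA.
Step 7 — Real power: P = Re(S) = 2.018 W.
Step 8 — Reactive power: Q = Im(S) = 0.001881 VAR.
Step 9 — Apparent power: |S| = 2.018 VA.
Step 10 — Power factor: PF = P/|S| = 1 (lagging).

(a) P = 2.018 W  (b) Q = 0.001881 VAR  (c) S = 2.018 VA  (d) PF = 1 (lagging)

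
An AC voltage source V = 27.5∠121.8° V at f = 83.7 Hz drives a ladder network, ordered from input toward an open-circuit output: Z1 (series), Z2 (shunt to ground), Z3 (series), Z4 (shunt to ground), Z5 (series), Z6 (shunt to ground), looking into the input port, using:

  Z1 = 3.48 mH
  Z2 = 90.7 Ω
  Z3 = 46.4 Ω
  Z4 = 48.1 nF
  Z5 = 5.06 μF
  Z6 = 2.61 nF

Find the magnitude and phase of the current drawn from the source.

Step 1 — Angular frequency: ω = 2π·f = 2π·83.7 = 525.9 rad/s.
Step 2 — Component impedances:
  Z1: Z = jωL = j·525.9·0.00348 = 0 + j1.83 Ω
  Z2: Z = R = 90.7 Ω
  Z3: Z = R = 46.4 Ω
  Z4: Z = 1/(jωC) = -j/(ω·C) = 0 - j3.953e+04 Ω
  Z5: Z = 1/(jωC) = -j/(ω·C) = 0 - j375.8 Ω
  Z6: Z = 1/(jωC) = -j/(ω·C) = 0 - j7.285e+05 Ω
Step 3 — Ladder network (open output): work backward from the far end, alternating series and parallel combinations. Z_in = 90.7 + j1.611 Ω = 90.71∠1.0° Ω.
Step 4 — Source phasor: V = 27.5∠121.8° V = -14.49 + j23.37 V.
Step 5 — Ohm's law: I = V / Z_total = (-14.49 + j23.37) / (90.7 + j1.611) = -0.1551 + j0.2604 A.
Step 6 — Convert to polar: |I| = 0.3032 A, ∠I = 120.8°.

I = 0.3032∠120.8° A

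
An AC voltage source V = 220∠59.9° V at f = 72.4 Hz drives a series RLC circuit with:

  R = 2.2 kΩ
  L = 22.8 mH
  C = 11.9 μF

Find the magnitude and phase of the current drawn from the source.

Step 1 — Angular frequency: ω = 2π·f = 2π·72.4 = 454.9 rad/s.
Step 2 — Component impedances:
  R: Z = R = 2200 Ω
  L: Z = jωL = j·454.9·0.0228 = 0 + j10.37 Ω
  C: Z = 1/(jωC) = -j/(ω·C) = 0 - j184.7 Ω
Step 3 — Series combination: Z_total = R + L + C = 2200 - j174.4 Ω = 2207∠-4.5° Ω.
Step 4 — Source phasor: V = 220∠59.9° V = 110.3 + j190.3 V.
Step 5 — Ohm's law: I = V / Z_total = (110.3 + j190.3) / (2200 - j174.4) = 0.04302 + j0.08992 A.
Step 6 — Convert to polar: |I| = 0.09969 A, ∠I = 64.4°.

I = 0.09969∠64.4° A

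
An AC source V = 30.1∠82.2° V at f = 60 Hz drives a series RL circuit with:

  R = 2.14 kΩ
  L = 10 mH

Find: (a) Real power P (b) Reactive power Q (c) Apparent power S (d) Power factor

Step 1 — Angular frequency: ω = 2π·f = 2π·60 = 377 rad/s.
Step 2 — Component impedances:
  R: Z = R = 2140 Ω
  L: Z = jωL = j·377·0.01 = 0 + j3.77 Ω
Step 3 — Series combination: Z_total = R + L = 2140 + j3.77 Ω = 2140∠0.1° Ω.
Step 4 — Source phasor: V = 30.1∠82.2° V = 4.085 + j29.82 V.
Step 5 — Current: I = V / Z = 0.001933 + j0.01393 A = 0.01407∠82.1° A.
Step 6 — Complex power: S = V·I* = 0.4234 + j0.0007458 VA.
Step 7 — Real power: P = Re(S) = 0.4234 W.
Step 8 — Reactive power: Q = Im(S) = 0.0007458 VAR.
Step 9 — Apparent power: |S| = 0.4234 VA.
Step 10 — Power factor: PF = P/|S| = 1 (lagging).

(a) P = 0.4234 W  (b) Q = 0.0007458 VAR  (c) S = 0.4234 VA  (d) PF = 1 (lagging)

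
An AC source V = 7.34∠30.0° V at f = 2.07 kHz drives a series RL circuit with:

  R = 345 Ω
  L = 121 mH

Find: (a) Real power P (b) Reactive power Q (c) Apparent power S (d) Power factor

Step 1 — Angular frequency: ω = 2π·f = 2π·2070 = 1.301e+04 rad/s.
Step 2 — Component impedances:
  R: Z = R = 345 Ω
  L: Z = jωL = j·1.301e+04·0.121 = 0 + j1574 Ω
Step 3 — Series combination: Z_total = R + L = 345 + j1574 Ω = 1611∠77.6° Ω.
Step 4 — Source phasor: V = 7.34∠30.0° V = 6.357 + j3.67 V.
Step 5 — Current: I = V / Z = 0.00307 - j0.003366 A = 0.004556∠-47.6° A.
Step 6 — Complex power: S = V·I* = 0.007161 + j0.03266 VA.
Step 7 — Real power: P = Re(S) = 0.007161 W.
Step 8 — Reactive power: Q = Im(S) = 0.03266 VAR.
Step 9 — Apparent power: |S| = 0.03344 VA.
Step 10 — Power factor: PF = P/|S| = 0.2141 (lagging).

(a) P = 0.007161 W  (b) Q = 0.03266 VAR  (c) S = 0.03344 VA  (d) PF = 0.2141 (lagging)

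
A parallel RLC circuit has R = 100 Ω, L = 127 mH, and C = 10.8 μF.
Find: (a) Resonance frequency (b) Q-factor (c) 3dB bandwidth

Step 1 — Resonance: ω₀ = 1/√(LC) = 1/√(0.127·1.08e-05) = 853.9 rad/s.
Step 2 — f₀ = ω₀/(2π) = 135.9 Hz.
Step 3 — Parallel Q: Q = R/(ω₀L) = 100/(853.9·0.127) = 0.9222.
Step 4 — Bandwidth: Δω = ω₀/Q = 925.9 rad/s; BW = Δω/(2π) = 147.4 Hz.

(a) f₀ = 135.9 Hz  (b) Q = 0.9222  (c) BW = 147.4 Hz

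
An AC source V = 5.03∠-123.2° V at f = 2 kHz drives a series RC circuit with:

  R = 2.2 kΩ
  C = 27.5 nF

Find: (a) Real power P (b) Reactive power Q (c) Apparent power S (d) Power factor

Step 1 — Angular frequency: ω = 2π·f = 2π·2000 = 1.257e+04 rad/s.
Step 2 — Component impedances:
  R: Z = R = 2200 Ω
  C: Z = 1/(jωC) = -j/(ω·C) = 0 - j2894 Ω
Step 3 — Series combination: Z_total = R + C = 2200 - j2894 Ω = 3635∠-52.8° Ω.
Step 4 — Source phasor: V = 5.03∠-123.2° V = -2.754 - j4.209 V.
Step 5 — Current: I = V / Z = 0.0004632 - j0.001304 A = 0.001384∠-70.4° A.
Step 6 — Complex power: S = V·I* = 0.004212 - j0.005541 VA.
Step 7 — Real power: P = Re(S) = 0.004212 W.
Step 8 — Reactive power: Q = Im(S) = -0.005541 VAR.
Step 9 — Apparent power: |S| = 0.00696 VA.
Step 10 — Power factor: PF = P/|S| = 0.6052 (leading).

(a) P = 0.004212 W  (b) Q = -0.005541 VAR  (c) S = 0.00696 VA  (d) PF = 0.6052 (leading)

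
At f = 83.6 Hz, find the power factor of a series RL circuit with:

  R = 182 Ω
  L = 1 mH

Step 1 — Angular frequency: ω = 2π·f = 2π·83.6 = 525.3 rad/s.
Step 2 — Component impedances:
  R: Z = R = 182 Ω
  L: Z = jωL = j·525.3·0.001 = 0 + j0.5253 Ω
Step 3 — Series combination: Z_total = R + L = 182 + j0.5253 Ω = 182∠0.2° Ω.
Step 4 — Power factor: PF = cos(φ) = Re(Z)/|Z| = 182/182 = 1.
Step 5 — Type: Im(Z) = 0.5253 ⇒ lagging (phase φ = 0.2°).

PF = 1 (lagging, φ = 0.2°)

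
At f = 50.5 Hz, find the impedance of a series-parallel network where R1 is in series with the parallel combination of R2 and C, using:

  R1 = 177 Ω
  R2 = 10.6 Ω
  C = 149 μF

Step 1 — Angular frequency: ω = 2π·f = 2π·50.5 = 317.3 rad/s.
Step 2 — Component impedances:
  R1: Z = R = 177 Ω
  R2: Z = R = 10.6 Ω
  C: Z = 1/(jωC) = -j/(ω·C) = 0 - j21.15 Ω
Step 3 — Parallel branch: R2 || C = 1/(1/R2 + 1/C) = 8.472 - j4.246 Ω.
Step 4 — Series with R1: Z_total = R1 + (R2 || C) = 185.5 - j4.246 Ω = 185.5∠-1.3° Ω.

Z = 185.5 - j4.246 Ω = 185.5∠-1.3° Ω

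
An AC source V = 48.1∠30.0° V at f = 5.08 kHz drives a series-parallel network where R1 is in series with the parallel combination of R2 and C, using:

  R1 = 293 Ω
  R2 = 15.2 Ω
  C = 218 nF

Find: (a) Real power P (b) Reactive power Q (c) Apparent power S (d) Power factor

Step 1 — Angular frequency: ω = 2π·f = 2π·5080 = 3.192e+04 rad/s.
Step 2 — Component impedances:
  R1: Z = R = 293 Ω
  R2: Z = R = 15.2 Ω
  C: Z = 1/(jωC) = -j/(ω·C) = 0 - j143.7 Ω
Step 3 — Parallel branch: R2 || C = 1/(1/R2 + 1/C) = 15.03 - j1.59 Ω.
Step 4 — Series with R1: Z_total = R1 + (R2 || C) = 308 - j1.59 Ω = 308∠-0.3° Ω.
Step 5 — Source phasor: V = 48.1∠30.0° V = 41.66 + j24.05 V.
Step 6 — Current: I = V / Z = 0.1348 + j0.07877 A = 0.1562∠30.3° A.
Step 7 — Complex power: S = V·I* = 7.511 - j0.03877 VA.
Step 8 — Real power: P = Re(S) = 7.511 W.
Step 9 — Reactive power: Q = Im(S) = -0.03877 VAR.
Step 10 — Apparent power: |S| = 7.511 VA.
Step 11 — Power factor: PF = P/|S| = 1 (leading).

(a) P = 7.511 W  (b) Q = -0.03877 VAR  (c) S = 7.511 VA  (d) PF = 1 (leading)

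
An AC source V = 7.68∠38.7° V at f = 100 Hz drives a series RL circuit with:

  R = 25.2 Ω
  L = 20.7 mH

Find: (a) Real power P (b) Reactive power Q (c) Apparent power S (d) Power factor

Step 1 — Angular frequency: ω = 2π·f = 2π·100 = 628.3 rad/s.
Step 2 — Component impedances:
  R: Z = R = 25.2 Ω
  L: Z = jωL = j·628.3·0.0207 = 0 + j13.01 Ω
Step 3 — Series combination: Z_total = R + L = 25.2 + j13.01 Ω = 28.36∠27.3° Ω.
Step 4 — Source phasor: V = 7.68∠38.7° V = 5.994 + j4.802 V.
Step 5 — Current: I = V / Z = 0.2655 + j0.05353 A = 0.2708∠11.4° A.
Step 6 — Complex power: S = V·I* = 1.848 + j0.9539 VA.
Step 7 — Real power: P = Re(S) = 1.848 W.
Step 8 — Reactive power: Q = Im(S) = 0.9539 VAR.
Step 9 — Apparent power: |S| = 2.08 VA.
Step 10 — Power factor: PF = P/|S| = 0.8886 (lagging).

(a) P = 1.848 W  (b) Q = 0.9539 VAR  (c) S = 2.08 VA  (d) PF = 0.8886 (lagging)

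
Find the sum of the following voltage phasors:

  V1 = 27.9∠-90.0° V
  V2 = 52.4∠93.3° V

Step 1 — Convert each phasor to rectangular form:
  V1 = 27.9·(cos(-90.0°) + j·sin(-90.0°)) = 0 - j27.9 V
  V2 = 52.4·(cos(93.3°) + j·sin(93.3°)) = -3.016 + j52.31 V
Step 2 — Sum components: V_total = -3.016 + j24.41 V.
Step 3 — Convert to polar: |V_total| = 24.6 V, ∠V_total = 97.0°.

V_total = 24.6∠97.0° V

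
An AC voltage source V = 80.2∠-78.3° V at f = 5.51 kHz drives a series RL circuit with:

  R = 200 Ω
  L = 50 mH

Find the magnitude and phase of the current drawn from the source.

Step 1 — Angular frequency: ω = 2π·f = 2π·5510 = 3.462e+04 rad/s.
Step 2 — Component impedances:
  R: Z = R = 200 Ω
  L: Z = jωL = j·3.462e+04·0.05 = 0 + j1731 Ω
Step 3 — Series combination: Z_total = R + L = 200 + j1731 Ω = 1743∠83.4° Ω.
Step 4 — Source phasor: V = 80.2∠-78.3° V = 16.26 - j78.53 V.
Step 5 — Ohm's law: I = V / Z_total = (16.26 - j78.53) / (200 + j1731) = -0.0437 - j0.01444 A.
Step 6 — Convert to polar: |I| = 0.04602 A, ∠I = -161.7°.

I = 0.04602∠-161.7° A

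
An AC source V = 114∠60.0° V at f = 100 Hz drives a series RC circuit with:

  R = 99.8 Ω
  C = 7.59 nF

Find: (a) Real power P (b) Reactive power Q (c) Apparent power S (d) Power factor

Step 1 — Angular frequency: ω = 2π·f = 2π·100 = 628.3 rad/s.
Step 2 — Component impedances:
  R: Z = R = 99.8 Ω
  C: Z = 1/(jωC) = -j/(ω·C) = 0 - j2.097e+05 Ω
Step 3 — Series combination: Z_total = R + C = 99.8 - j2.097e+05 Ω = 2.097e+05∠-90.0° Ω.
Step 4 — Source phasor: V = 114∠60.0° V = 57 + j98.73 V.
Step 5 — Current: I = V / Z = -0.0004707 + j0.0002721 A = 0.0005437∠150.0° A.
Step 6 — Complex power: S = V·I* = 2.95e-05 - j0.06198 VA.
Step 7 — Real power: P = Re(S) = 2.95e-05 W.
Step 8 — Reactive power: Q = Im(S) = -0.06198 VAR.
Step 9 — Apparent power: |S| = 0.06198 VA.
Step 10 — Power factor: PF = P/|S| = 0.0004759 (leading).

(a) P = 2.95e-05 W  (b) Q = -0.06198 VAR  (c) S = 0.06198 VA  (d) PF = 0.0004759 (leading)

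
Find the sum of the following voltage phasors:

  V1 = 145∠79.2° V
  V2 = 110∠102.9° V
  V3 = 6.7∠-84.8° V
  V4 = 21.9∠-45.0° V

Step 1 — Convert each phasor to rectangular form:
  V1 = 145·(cos(79.2°) + j·sin(79.2°)) = 27.17 + j142.4 V
  V2 = 110·(cos(102.9°) + j·sin(102.9°)) = -24.56 + j107.2 V
  V3 = 6.7·(cos(-84.8°) + j·sin(-84.8°)) = 0.6072 - j6.672 V
  V4 = 21.9·(cos(-45.0°) + j·sin(-45.0°)) = 15.49 - j15.49 V
Step 2 — Sum components: V_total = 18.71 + j227.5 V.
Step 3 — Convert to polar: |V_total| = 228.3 V, ∠V_total = 85.3°.

V_total = 228.3∠85.3° V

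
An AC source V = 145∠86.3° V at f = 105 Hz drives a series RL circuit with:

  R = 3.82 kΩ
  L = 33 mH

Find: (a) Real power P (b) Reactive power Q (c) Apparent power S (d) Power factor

Step 1 — Angular frequency: ω = 2π·f = 2π·105 = 659.7 rad/s.
Step 2 — Component impedances:
  R: Z = R = 3820 Ω
  L: Z = jωL = j·659.7·0.033 = 0 + j21.77 Ω
Step 3 — Series combination: Z_total = R + L = 3820 + j21.77 Ω = 3820∠0.3° Ω.
Step 4 — Source phasor: V = 145∠86.3° V = 9.357 + j144.7 V.
Step 5 — Current: I = V / Z = 0.002665 + j0.03786 A = 0.03796∠86.0° A.
Step 6 — Complex power: S = V·I* = 5.504 + j0.03137 VA.
Step 7 — Real power: P = Re(S) = 5.504 W.
Step 8 — Reactive power: Q = Im(S) = 0.03137 VAR.
Step 9 — Apparent power: |S| = 5.504 VA.
Step 10 — Power factor: PF = P/|S| = 1 (lagging).

(a) P = 5.504 W  (b) Q = 0.03137 VAR  (c) S = 5.504 VA  (d) PF = 1 (lagging)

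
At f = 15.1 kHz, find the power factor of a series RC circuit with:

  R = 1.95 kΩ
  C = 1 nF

Step 1 — Angular frequency: ω = 2π·f = 2π·1.51e+04 = 9.488e+04 rad/s.
Step 2 — Component impedances:
  R: Z = R = 1950 Ω
  C: Z = 1/(jωC) = -j/(ω·C) = 0 - j1.054e+04 Ω
Step 3 — Series combination: Z_total = R + C = 1950 - j1.054e+04 Ω = 1.072e+04∠-79.5° Ω.
Step 4 — Power factor: PF = cos(φ) = Re(Z)/|Z| = 1950/1.072e+04 = 0.1819.
Step 5 — Type: Im(Z) = -1.054e+04 ⇒ leading (phase φ = -79.5°).

PF = 0.1819 (leading, φ = -79.5°)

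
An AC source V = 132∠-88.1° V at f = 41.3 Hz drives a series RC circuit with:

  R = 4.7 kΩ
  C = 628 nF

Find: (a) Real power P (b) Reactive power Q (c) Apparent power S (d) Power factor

Step 1 — Angular frequency: ω = 2π·f = 2π·41.3 = 259.5 rad/s.
Step 2 — Component impedances:
  R: Z = R = 4700 Ω
  C: Z = 1/(jωC) = -j/(ω·C) = 0 - j6136 Ω
Step 3 — Series combination: Z_total = R + C = 4700 - j6136 Ω = 7729∠-52.6° Ω.
Step 4 — Source phasor: V = 132∠-88.1° V = 4.376 - j131.9 V.
Step 5 — Current: I = V / Z = 0.01389 - j0.009929 A = 0.01708∠-35.5° A.
Step 6 — Complex power: S = V·I* = 1.371 - j1.79 VA.
Step 7 — Real power: P = Re(S) = 1.371 W.
Step 8 — Reactive power: Q = Im(S) = -1.79 VAR.
Step 9 — Apparent power: |S| = 2.254 VA.
Step 10 — Power factor: PF = P/|S| = 0.6081 (leading).

(a) P = 1.371 W  (b) Q = -1.79 VAR  (c) S = 2.254 VA  (d) PF = 0.6081 (leading)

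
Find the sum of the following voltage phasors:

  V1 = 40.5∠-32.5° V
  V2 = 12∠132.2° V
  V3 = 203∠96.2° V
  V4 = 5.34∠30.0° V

Step 1 — Convert each phasor to rectangular form:
  V1 = 40.5·(cos(-32.5°) + j·sin(-32.5°)) = 34.16 - j21.76 V
  V2 = 12·(cos(132.2°) + j·sin(132.2°)) = -8.061 + j8.89 V
  V3 = 203·(cos(96.2°) + j·sin(96.2°)) = -21.92 + j201.8 V
  V4 = 5.34·(cos(30.0°) + j·sin(30.0°)) = 4.625 + j2.67 V
Step 2 — Sum components: V_total = 8.797 + j191.6 V.
Step 3 — Convert to polar: |V_total| = 191.8 V, ∠V_total = 87.4°.

V_total = 191.8∠87.4° V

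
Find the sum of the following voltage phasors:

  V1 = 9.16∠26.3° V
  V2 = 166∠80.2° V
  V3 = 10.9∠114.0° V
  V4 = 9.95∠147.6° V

Step 1 — Convert each phasor to rectangular form:
  V1 = 9.16·(cos(26.3°) + j·sin(26.3°)) = 8.212 + j4.059 V
  V2 = 166·(cos(80.2°) + j·sin(80.2°)) = 28.25 + j163.6 V
  V3 = 10.9·(cos(114.0°) + j·sin(114.0°)) = -4.433 + j9.958 V
  V4 = 9.95·(cos(147.6°) + j·sin(147.6°)) = -8.401 + j5.331 V
Step 2 — Sum components: V_total = 23.63 + j182.9 V.
Step 3 — Convert to polar: |V_total| = 184.4 V, ∠V_total = 82.6°.

V_total = 184.4∠82.6° V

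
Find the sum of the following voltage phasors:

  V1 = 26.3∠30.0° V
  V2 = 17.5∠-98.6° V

Step 1 — Convert each phasor to rectangular form:
  V1 = 26.3·(cos(30.0°) + j·sin(30.0°)) = 22.78 + j13.15 V
  V2 = 17.5·(cos(-98.6°) + j·sin(-98.6°)) = -2.617 - j17.3 V
Step 2 — Sum components: V_total = 20.16 - j4.153 V.
Step 3 — Convert to polar: |V_total| = 20.58 V, ∠V_total = -11.6°.

V_total = 20.58∠-11.6° V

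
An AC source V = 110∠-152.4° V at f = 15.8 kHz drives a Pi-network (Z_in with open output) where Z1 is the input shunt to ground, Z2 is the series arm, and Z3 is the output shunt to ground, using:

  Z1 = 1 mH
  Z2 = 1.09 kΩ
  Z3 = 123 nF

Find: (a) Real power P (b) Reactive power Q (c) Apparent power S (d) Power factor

Step 1 — Angular frequency: ω = 2π·f = 2π·1.58e+04 = 9.927e+04 rad/s.
Step 2 — Component impedances:
  Z1: Z = jωL = j·9.927e+04·0.001 = 0 + j99.27 Ω
  Z2: Z = R = 1090 Ω
  Z3: Z = 1/(jωC) = -j/(ω·C) = 0 - j81.9 Ω
Step 3 — With open output, the series arm Z2 and the output shunt Z3 appear in series to ground: Z2 + Z3 = 1090 - j81.9 Ω.
Step 4 — Parallel with input shunt Z1: Z_in = Z1 || (Z2 + Z3) = 9.039 + j99.13 Ω = 99.54∠84.8° Ω.
Step 5 — Source phasor: V = 110∠-152.4° V = -97.48 - j50.96 V.
Step 6 — Current: I = V / Z = -0.5988 + j0.9288 A = 1.105∠122.8° A.
Step 7 — Complex power: S = V·I* = 11.04 + j121.1 VA.
Step 8 — Real power: P = Re(S) = 11.04 W.
Step 9 — Reactive power: Q = Im(S) = 121.1 VAR.
Step 10 — Apparent power: |S| = 121.6 VA.
Step 11 — Power factor: PF = P/|S| = 0.09081 (lagging).

(a) P = 11.04 W  (b) Q = 121.1 VAR  (c) S = 121.6 VA  (d) PF = 0.09081 (lagging)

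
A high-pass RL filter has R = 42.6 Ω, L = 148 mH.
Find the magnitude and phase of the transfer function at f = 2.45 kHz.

Step 1 — Angular frequency: ω = 2π·2450 = 1.539e+04 rad/s.
Step 2 — Transfer function: H(jω) = jωL/(R + jωL).
Step 3 — Numerator jωL = j·2278; denominator R + jωL = 42.6 + j2278.
Step 4 — H = 0.9997 + j0.01869.
Step 5 — Magnitude: |H| = 0.9998 (-0.0 dB); phase: φ = 1.1°.

|H| = 0.9998 (-0.0 dB), φ = 1.1°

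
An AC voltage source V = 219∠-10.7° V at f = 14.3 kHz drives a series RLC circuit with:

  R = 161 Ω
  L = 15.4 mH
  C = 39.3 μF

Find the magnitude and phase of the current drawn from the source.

Step 1 — Angular frequency: ω = 2π·f = 2π·1.43e+04 = 8.985e+04 rad/s.
Step 2 — Component impedances:
  R: Z = R = 161 Ω
  L: Z = jωL = j·8.985e+04·0.0154 = 0 + j1384 Ω
  C: Z = 1/(jωC) = -j/(ω·C) = 0 - j0.2832 Ω
Step 3 — Series combination: Z_total = R + L + C = 161 + j1383 Ω = 1393∠83.4° Ω.
Step 4 — Source phasor: V = 219∠-10.7° V = 215.2 - j40.66 V.
Step 5 — Ohm's law: I = V / Z_total = (215.2 - j40.66) / (161 + j1383) = -0.01114 - j0.1568 A.
Step 6 — Convert to polar: |I| = 0.1572 A, ∠I = -94.1°.

I = 0.1572∠-94.1° A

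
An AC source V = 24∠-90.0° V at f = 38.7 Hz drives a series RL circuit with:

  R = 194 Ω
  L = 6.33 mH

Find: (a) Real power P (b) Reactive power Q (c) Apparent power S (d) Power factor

Step 1 — Angular frequency: ω = 2π·f = 2π·38.7 = 243.2 rad/s.
Step 2 — Component impedances:
  R: Z = R = 194 Ω
  L: Z = jωL = j·243.2·0.00633 = 0 + j1.539 Ω
Step 3 — Series combination: Z_total = R + L = 194 + j1.539 Ω = 194∠0.5° Ω.
Step 4 — Source phasor: V = 24∠-90.0° V = 0 - j24 V.
Step 5 — Current: I = V / Z = -0.0009815 - j0.1237 A = 0.1237∠-90.5° A.
Step 6 — Complex power: S = V·I* = 2.969 + j0.02356 VA.
Step 7 — Real power: P = Re(S) = 2.969 W.
Step 8 — Reactive power: Q = Im(S) = 0.02356 VAR.
Step 9 — Apparent power: |S| = 2.969 VA.
Step 10 — Power factor: PF = P/|S| = 1 (lagging).

(a) P = 2.969 W  (b) Q = 0.02356 VAR  (c) S = 2.969 VA  (d) PF = 1 (lagging)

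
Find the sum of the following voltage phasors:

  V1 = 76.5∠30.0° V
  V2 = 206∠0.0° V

Step 1 — Convert each phasor to rectangular form:
  V1 = 76.5·(cos(30.0°) + j·sin(30.0°)) = 66.25 + j38.25 V
  V2 = 206·(cos(0.0°) + j·sin(0.0°)) = 206 V
Step 2 — Sum components: V_total = 272.3 + j38.25 V.
Step 3 — Convert to polar: |V_total| = 274.9 V, ∠V_total = 8.0°.

V_total = 274.9∠8.0° V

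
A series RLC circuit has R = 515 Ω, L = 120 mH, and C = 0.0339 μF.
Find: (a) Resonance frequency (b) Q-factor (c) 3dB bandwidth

Step 1 — Resonance: ω₀ = 1/√(LC) = 1/√(0.12·3.39e-08) = 1.568e+04 rad/s.
Step 2 — f₀ = ω₀/(2π) = 2495 Hz.
Step 3 — Series Q: Q = ω₀L/R = 1.568e+04·0.12/515 = 3.653.
Step 4 — Bandwidth: Δω = ω₀/Q = 4292 rad/s; BW = Δω/(2π) = 683 Hz.

(a) f₀ = 2495 Hz  (b) Q = 3.653  (c) BW = 683 Hz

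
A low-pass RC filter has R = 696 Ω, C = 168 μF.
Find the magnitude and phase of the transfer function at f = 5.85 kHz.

Step 1 — Angular frequency: ω = 2π·5850 = 3.676e+04 rad/s.
Step 2 — Transfer function: H(jω) = 1/(1 + jωRC).
Step 3 — Denominator: 1 + jωRC = 1 + j·3.676e+04·696·0.000168 = 1 + j4298.
Step 4 — H = 5.414e-08 - j0.0002327.
Step 5 — Magnitude: |H| = 0.0002327 (-72.7 dB); phase: φ = -90.0°.

|H| = 0.0002327 (-72.7 dB), φ = -90.0°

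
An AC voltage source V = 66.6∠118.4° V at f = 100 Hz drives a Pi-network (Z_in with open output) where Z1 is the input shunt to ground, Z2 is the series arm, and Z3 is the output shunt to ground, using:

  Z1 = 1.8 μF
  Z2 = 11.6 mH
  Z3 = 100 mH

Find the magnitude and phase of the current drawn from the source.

Step 1 — Angular frequency: ω = 2π·f = 2π·100 = 628.3 rad/s.
Step 2 — Component impedances:
  Z1: Z = 1/(jωC) = -j/(ω·C) = 0 - j884.2 Ω
  Z2: Z = jωL = j·628.3·0.0116 = 0 + j7.288 Ω
  Z3: Z = jωL = j·628.3·0.1 = 0 + j62.83 Ω
Step 3 — With open output, the series arm Z2 and the output shunt Z3 appear in series to ground: Z2 + Z3 = 0 + j70.12 Ω.
Step 4 — Parallel with input shunt Z1: Z_in = Z1 || (Z2 + Z3) = 0 + j76.16 Ω = 76.16∠90.0° Ω.
Step 5 — Source phasor: V = 66.6∠118.4° V = -31.68 + j58.58 V.
Step 6 — Ohm's law: I = V / Z_total = (-31.68 + j58.58) / (0 + j76.16) = 0.7692 + j0.4159 A.
Step 7 — Convert to polar: |I| = 0.8745 A, ∠I = 28.4°.

I = 0.8745∠28.4° A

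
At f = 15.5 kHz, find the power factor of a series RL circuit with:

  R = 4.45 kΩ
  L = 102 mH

Step 1 — Angular frequency: ω = 2π·f = 2π·1.55e+04 = 9.739e+04 rad/s.
Step 2 — Component impedances:
  R: Z = R = 4450 Ω
  L: Z = jωL = j·9.739e+04·0.102 = 0 + j9934 Ω
Step 3 — Series combination: Z_total = R + L = 4450 + j9934 Ω = 1.088e+04∠65.9° Ω.
Step 4 — Power factor: PF = cos(φ) = Re(Z)/|Z| = 4450/10885 = 0.4088.
Step 5 — Type: Im(Z) = 9934 ⇒ lagging (phase φ = 65.9°).

PF = 0.4088 (lagging, φ = 65.9°)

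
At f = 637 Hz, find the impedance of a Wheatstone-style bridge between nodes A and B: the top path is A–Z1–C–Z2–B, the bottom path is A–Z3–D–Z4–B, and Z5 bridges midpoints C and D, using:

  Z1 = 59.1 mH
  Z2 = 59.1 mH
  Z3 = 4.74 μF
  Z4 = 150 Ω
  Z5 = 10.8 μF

Step 1 — Angular frequency: ω = 2π·f = 2π·637 = 4002 rad/s.
Step 2 — Component impedances:
  Z1: Z = jωL = j·4002·0.0591 = 0 + j236.5 Ω
  Z2: Z = jωL = j·4002·0.0591 = 0 + j236.5 Ω
  Z3: Z = 1/(jωC) = -j/(ω·C) = 0 - j52.71 Ω
  Z4: Z = R = 150 Ω
  Z5: Z = 1/(jωC) = -j/(ω·C) = 0 - j23.13 Ω
Step 3 — Bridge requires nodal analysis (the Z5 bridge couples midpoints C and D, so the two paths cannot be reduced to a simple series/parallel combination). Setting node B to ground and injecting 1 A at node A, the 3-node admittance system at A, C, D solves to V_A = Z_AB = 92.3 - j4.37 Ω = 92.4∠-2.7° Ω.

Z = 92.3 - j4.37 Ω = 92.4∠-2.7° Ω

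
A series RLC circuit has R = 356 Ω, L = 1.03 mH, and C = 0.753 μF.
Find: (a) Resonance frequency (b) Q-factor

Step 1 — Resonance condition Im(Z)=0 gives ω₀ = 1/√(LC).
Step 2 — ω₀ = 1/√(0.00103·7.53e-07) = 3.591e+04 rad/s.
Step 3 — f₀ = ω₀/(2π) = 5715 Hz.
Step 4 — Series Q: Q = ω₀L/R = 3.591e+04·0.00103/356 = 0.1039.

(a) f₀ = 5715 Hz  (b) Q = 0.1039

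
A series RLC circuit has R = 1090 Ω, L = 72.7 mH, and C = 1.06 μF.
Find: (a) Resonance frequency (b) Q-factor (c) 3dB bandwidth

Step 1 — Resonance: ω₀ = 1/√(LC) = 1/√(0.0727·1.06e-06) = 3602 rad/s.
Step 2 — f₀ = ω₀/(2π) = 573.3 Hz.
Step 3 — Series Q: Q = ω₀L/R = 3602·0.0727/1090 = 0.2403.
Step 4 — Bandwidth: Δω = ω₀/Q = 1.499e+04 rad/s; BW = Δω/(2π) = 2386 Hz.

(a) f₀ = 573.3 Hz  (b) Q = 0.2403  (c) BW = 2386 Hz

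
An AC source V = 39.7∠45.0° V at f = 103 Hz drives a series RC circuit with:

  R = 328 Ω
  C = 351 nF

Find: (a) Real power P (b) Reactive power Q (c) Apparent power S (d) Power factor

Step 1 — Angular frequency: ω = 2π·f = 2π·103 = 647.2 rad/s.
Step 2 — Component impedances:
  R: Z = R = 328 Ω
  C: Z = 1/(jωC) = -j/(ω·C) = 0 - j4402 Ω
Step 3 — Series combination: Z_total = R + C = 328 - j4402 Ω = 4414∠-85.7° Ω.
Step 4 — Source phasor: V = 39.7∠45.0° V = 28.07 + j28.07 V.
Step 5 — Current: I = V / Z = -0.005869 + j0.006814 A = 0.008993∠130.7° A.
Step 6 — Complex power: S = V·I* = 0.02653 - j0.356 VA.
Step 7 — Real power: P = Re(S) = 0.02653 W.
Step 8 — Reactive power: Q = Im(S) = -0.356 VAR.
Step 9 — Apparent power: |S| = 0.357 VA.
Step 10 — Power factor: PF = P/|S| = 0.0743 (leading).

(a) P = 0.02653 W  (b) Q = -0.356 VAR  (c) S = 0.357 VA  (d) PF = 0.0743 (leading)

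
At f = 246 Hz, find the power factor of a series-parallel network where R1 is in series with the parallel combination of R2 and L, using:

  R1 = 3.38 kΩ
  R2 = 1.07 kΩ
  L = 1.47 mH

Step 1 — Angular frequency: ω = 2π·f = 2π·246 = 1546 rad/s.
Step 2 — Component impedances:
  R1: Z = R = 3380 Ω
  R2: Z = R = 1070 Ω
  L: Z = jωL = j·1546·0.00147 = 0 + j2.272 Ω
Step 3 — Parallel branch: R2 || L = 1/(1/R2 + 1/L) = 0.004825 + j2.272 Ω.
Step 4 — Series with R1: Z_total = R1 + (R2 || L) = 3380 + j2.272 Ω = 3380∠0.0° Ω.
Step 5 — Power factor: PF = cos(φ) = Re(Z)/|Z| = 3380/3380 = 1.
Step 6 — Type: Im(Z) = 2.272 ⇒ lagging (phase φ = 0.0°).

PF = 1 (lagging, φ = 0.0°)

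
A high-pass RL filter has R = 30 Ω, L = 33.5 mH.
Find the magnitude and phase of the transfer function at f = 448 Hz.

Step 1 — Angular frequency: ω = 2π·448 = 2815 rad/s.
Step 2 — Transfer function: H(jω) = jωL/(R + jωL).
Step 3 — Numerator jωL = j·94.3; denominator R + jωL = 30 + j94.3.
Step 4 — H = 0.9081 + j0.2889.
Step 5 — Magnitude: |H| = 0.9529 (-0.4 dB); phase: φ = 17.6°.

|H| = 0.9529 (-0.4 dB), φ = 17.6°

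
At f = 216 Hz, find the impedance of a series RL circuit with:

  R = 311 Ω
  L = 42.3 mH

Step 1 — Angular frequency: ω = 2π·f = 2π·216 = 1357 rad/s.
Step 2 — Component impedances:
  R: Z = R = 311 Ω
  L: Z = jωL = j·1357·0.0423 = 0 + j57.41 Ω
Step 3 — Series combination: Z_total = R + L = 311 + j57.41 Ω = 316.3∠10.5° Ω.

Z = 311 + j57.41 Ω = 316.3∠10.5° Ω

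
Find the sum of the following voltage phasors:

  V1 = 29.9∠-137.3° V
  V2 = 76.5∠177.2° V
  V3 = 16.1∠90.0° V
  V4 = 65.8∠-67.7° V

Step 1 — Convert each phasor to rectangular form:
  V1 = 29.9·(cos(-137.3°) + j·sin(-137.3°)) = -21.97 - j20.28 V
  V2 = 76.5·(cos(177.2°) + j·sin(177.2°)) = -76.41 + j3.737 V
  V3 = 16.1·(cos(90.0°) + j·sin(90.0°)) = 0 + j16.1 V
  V4 = 65.8·(cos(-67.7°) + j·sin(-67.7°)) = 24.97 - j60.88 V
Step 2 — Sum components: V_total = -73.41 - j61.32 V.
Step 3 — Convert to polar: |V_total| = 95.65 V, ∠V_total = -140.1°.

V_total = 95.65∠-140.1° V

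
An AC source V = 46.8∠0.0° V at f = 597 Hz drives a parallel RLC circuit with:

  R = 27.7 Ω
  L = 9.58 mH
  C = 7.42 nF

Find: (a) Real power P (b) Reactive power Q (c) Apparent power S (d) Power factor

Step 1 — Angular frequency: ω = 2π·f = 2π·597 = 3751 rad/s.
Step 2 — Component impedances:
  R: Z = R = 27.7 Ω
  L: Z = jωL = j·3751·0.00958 = 0 + j35.94 Ω
  C: Z = 1/(jωC) = -j/(ω·C) = 0 - j3.593e+04 Ω
Step 3 — Parallel combination: 1/Z_total = 1/R + 1/L + 1/C; Z_total = 17.39 + j13.39 Ω = 21.95∠37.6° Ω.
Step 4 — Source phasor: V = 46.8∠0.0° V = 46.8 V.
Step 5 — Current: I = V / Z = 1.69 - j1.301 A = 2.132∠-37.6° A.
Step 6 — Complex power: S = V·I* = 79.07 + j60.89 VA.
Step 7 — Real power: P = Re(S) = 79.07 W.
Step 8 — Reactive power: Q = Im(S) = 60.89 VAR.
Step 9 — Apparent power: |S| = 99.8 VA.
Step 10 — Power factor: PF = P/|S| = 0.7923 (lagging).

(a) P = 79.07 W  (b) Q = 60.89 VAR  (c) S = 99.8 VA  (d) PF = 0.7923 (lagging)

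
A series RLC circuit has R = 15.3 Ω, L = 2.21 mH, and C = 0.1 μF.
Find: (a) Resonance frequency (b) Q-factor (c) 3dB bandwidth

Step 1 — Resonance condition Im(Z)=0 gives ω₀ = 1/√(LC).
Step 2 — ω₀ = 1/√(0.00221·1e-07) = 6.727e+04 rad/s.
Step 3 — f₀ = ω₀/(2π) = 1.071e+04 Hz.
Step 4 — Series Q: Q = ω₀L/R = 6.727e+04·0.00221/15.3 = 9.716.
Step 5 — 3dB bandwidth: Δω = ω₀/Q = 6923 rad/s; BW = Δω/(2π) = 1102 Hz.

(a) f₀ = 1.071e+04 Hz  (b) Q = 9.716  (c) BW = 1102 Hz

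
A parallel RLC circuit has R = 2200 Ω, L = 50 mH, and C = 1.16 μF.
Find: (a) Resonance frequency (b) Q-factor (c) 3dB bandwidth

Step 1 — Resonance: ω₀ = 1/√(LC) = 1/√(0.05·1.16e-06) = 4152 rad/s.
Step 2 — f₀ = ω₀/(2π) = 660.9 Hz.
Step 3 — Parallel Q: Q = R/(ω₀L) = 2200/(4152·0.05) = 10.6.
Step 4 — Bandwidth: Δω = ω₀/Q = 391.8 rad/s; BW = Δω/(2π) = 62.36 Hz.

(a) f₀ = 660.9 Hz  (b) Q = 10.6  (c) BW = 62.36 Hz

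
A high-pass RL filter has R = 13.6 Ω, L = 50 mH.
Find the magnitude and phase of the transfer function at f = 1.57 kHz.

Step 1 — Angular frequency: ω = 2π·1570 = 9865 rad/s.
Step 2 — Transfer function: H(jω) = jωL/(R + jωL).
Step 3 — Numerator jωL = j·493.2; denominator R + jωL = 13.6 + j493.2.
Step 4 — H = 0.9992 + j0.02755.
Step 5 — Magnitude: |H| = 0.9996 (-0.0 dB); phase: φ = 1.6°.

|H| = 0.9996 (-0.0 dB), φ = 1.6°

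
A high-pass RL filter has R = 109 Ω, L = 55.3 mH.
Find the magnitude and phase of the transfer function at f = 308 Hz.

Step 1 — Angular frequency: ω = 2π·308 = 1935 rad/s.
Step 2 — Transfer function: H(jω) = jωL/(R + jωL).
Step 3 — Numerator jωL = j·107; denominator R + jωL = 109 + j107.
Step 4 — H = 0.4908 + j0.4999.
Step 5 — Magnitude: |H| = 0.7006 (-3.1 dB); phase: φ = 45.5°.

|H| = 0.7006 (-3.1 dB), φ = 45.5°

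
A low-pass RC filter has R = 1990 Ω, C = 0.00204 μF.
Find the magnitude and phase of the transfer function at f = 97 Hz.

Step 1 — Angular frequency: ω = 2π·97 = 609.5 rad/s.
Step 2 — Transfer function: H(jω) = 1/(1 + jωRC).
Step 3 — Denominator: 1 + jωRC = 1 + j·609.5·1990·2.04e-09 = 1 + j0.002474.
Step 4 — H = 1 - j0.002474.
Step 5 — Magnitude: |H| = 1 (-0.0 dB); phase: φ = -0.1°.

|H| = 1 (-0.0 dB), φ = -0.1°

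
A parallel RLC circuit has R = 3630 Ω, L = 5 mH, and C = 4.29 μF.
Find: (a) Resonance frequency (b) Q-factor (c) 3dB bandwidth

Step 1 — Resonance: ω₀ = 1/√(LC) = 1/√(0.005·4.29e-06) = 6828 rad/s.
Step 2 — f₀ = ω₀/(2π) = 1087 Hz.
Step 3 — Parallel Q: Q = R/(ω₀L) = 3630/(6828·0.005) = 106.3.
Step 4 — Bandwidth: Δω = ω₀/Q = 64.21 rad/s; BW = Δω/(2π) = 10.22 Hz.

(a) f₀ = 1087 Hz  (b) Q = 106.3  (c) BW = 10.22 Hz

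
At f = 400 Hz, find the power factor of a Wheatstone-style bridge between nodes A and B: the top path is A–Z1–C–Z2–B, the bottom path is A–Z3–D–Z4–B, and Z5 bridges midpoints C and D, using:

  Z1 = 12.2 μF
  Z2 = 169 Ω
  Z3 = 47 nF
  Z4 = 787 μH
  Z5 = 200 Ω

Step 1 — Angular frequency: ω = 2π·f = 2π·400 = 2513 rad/s.
Step 2 — Component impedances:
  Z1: Z = 1/(jωC) = -j/(ω·C) = 0 - j32.61 Ω
  Z2: Z = R = 169 Ω
  Z3: Z = 1/(jωC) = -j/(ω·C) = 0 - j8466 Ω
  Z4: Z = jωL = j·2513·0.000787 = 0 + j1.978 Ω
  Z5: Z = R = 200 Ω
Step 3 — Bridge requires nodal analysis (the Z5 bridge couples midpoints C and D, so the two paths cannot be reduced to a simple series/parallel combination). Setting node B to ground and injecting 1 A at node A, the 3-node admittance system at A, C, D solves to V_A = Z_AB = 90.88 - j33.05 Ω = 96.7∠-20.0° Ω.
Step 4 — Power factor: PF = cos(φ) = Re(Z)/|Z| = 90.88/96.7 = 0.9398.
Step 5 — Type: Im(Z) = -33.05 ⇒ leading (phase φ = -20.0°).

PF = 0.9398 (leading, φ = -20.0°)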